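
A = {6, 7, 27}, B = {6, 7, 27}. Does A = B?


Two sets are equal iff they have exactly the same elements.
A = {6, 7, 27}
B = {6, 7, 27}
Same elements → A = B

Yes, A = B


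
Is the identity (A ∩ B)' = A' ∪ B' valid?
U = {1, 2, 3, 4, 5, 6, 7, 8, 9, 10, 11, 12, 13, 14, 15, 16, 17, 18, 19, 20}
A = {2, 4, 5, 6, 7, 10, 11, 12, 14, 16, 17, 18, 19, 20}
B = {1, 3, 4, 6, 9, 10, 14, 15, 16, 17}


LHS: A ∩ B = {4, 6, 10, 14, 16, 17}
(A ∩ B)' = U \ (A ∩ B) = {1, 2, 3, 5, 7, 8, 9, 11, 12, 13, 15, 18, 19, 20}
A' = {1, 3, 8, 9, 13, 15}, B' = {2, 5, 7, 8, 11, 12, 13, 18, 19, 20}
Claimed RHS: A' ∪ B' = {1, 2, 3, 5, 7, 8, 9, 11, 12, 13, 15, 18, 19, 20}
Identity is VALID: LHS = RHS = {1, 2, 3, 5, 7, 8, 9, 11, 12, 13, 15, 18, 19, 20} ✓

Identity is valid. (A ∩ B)' = A' ∪ B' = {1, 2, 3, 5, 7, 8, 9, 11, 12, 13, 15, 18, 19, 20}


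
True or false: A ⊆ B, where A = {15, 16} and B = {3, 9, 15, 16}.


A ⊆ B means every element of A is in B.
All elements of A are in B.
So A ⊆ B.

Yes, A ⊆ B


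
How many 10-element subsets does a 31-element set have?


C(n,k) = n! / (k!(n-k)!)
C(31,10) = 31! / (10!21!)
= 44352165

C(31,10) = 44352165


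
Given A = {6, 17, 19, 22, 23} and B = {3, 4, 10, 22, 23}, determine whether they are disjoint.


Disjoint means A ∩ B = ∅.
A ∩ B = {22, 23}
A ∩ B ≠ ∅, so A and B are NOT disjoint.

No, A and B are not disjoint (A ∩ B = {22, 23})


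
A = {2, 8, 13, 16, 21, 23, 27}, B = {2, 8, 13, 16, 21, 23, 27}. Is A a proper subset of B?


A ⊂ B requires: A ⊆ B AND A ≠ B.
A ⊆ B? Yes
A = B? Yes
A = B, so A is not a PROPER subset.

No, A is not a proper subset of B


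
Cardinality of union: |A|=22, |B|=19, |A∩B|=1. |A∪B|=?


|A ∪ B| = |A| + |B| - |A ∩ B|
= 22 + 19 - 1
= 40

|A ∪ B| = 40


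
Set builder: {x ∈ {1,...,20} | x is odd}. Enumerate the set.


Checking each candidate:
Condition: odd numbers in {1,...,20}
Result = {1, 3, 5, 7, 9, 11, 13, 15, 17, 19}

{1, 3, 5, 7, 9, 11, 13, 15, 17, 19}


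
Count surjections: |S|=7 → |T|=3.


n = |S| = 7, k = |T| = 3. Surjections via inclusion-exclusion:
S(n,k) = Σ(-1)^i × C(k,i) × (k-i)^n, i=0 to k
i=0: (-1)^0×C(3,0)×3^7 = 2187
i=1: (-1)^1×C(3,1)×2^7 = -384
i=2: (-1)^2×C(3,2)×1^7 = 3
i=3: (-1)^3×C(3,3)×0^7 = 0
Total = 1806

Number of surjections = 1806


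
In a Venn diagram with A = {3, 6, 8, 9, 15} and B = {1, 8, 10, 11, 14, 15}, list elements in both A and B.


A = {3, 6, 8, 9, 15}
B = {1, 8, 10, 11, 14, 15}
Region: in both A and B
Elements: {8, 15}

Elements in both A and B: {8, 15}


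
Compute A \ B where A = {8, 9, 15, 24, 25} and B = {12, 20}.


A \ B = elements in A but not in B
A = {8, 9, 15, 24, 25}
B = {12, 20}
Remove from A any elements in B
A \ B = {8, 9, 15, 24, 25}

A \ B = {8, 9, 15, 24, 25}


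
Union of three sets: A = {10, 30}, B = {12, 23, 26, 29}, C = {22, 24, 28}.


A ∪ B = {10, 12, 23, 26, 29, 30}
(A ∪ B) ∪ C = {10, 12, 22, 23, 24, 26, 28, 29, 30}

A ∪ B ∪ C = {10, 12, 22, 23, 24, 26, 28, 29, 30}


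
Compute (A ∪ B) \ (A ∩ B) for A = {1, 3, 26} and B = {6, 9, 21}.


A △ B = (A \ B) ∪ (B \ A) = elements in exactly one of A or B
A \ B = {1, 3, 26}
B \ A = {6, 9, 21}
A △ B = {1, 3, 6, 9, 21, 26}

A △ B = {1, 3, 6, 9, 21, 26}


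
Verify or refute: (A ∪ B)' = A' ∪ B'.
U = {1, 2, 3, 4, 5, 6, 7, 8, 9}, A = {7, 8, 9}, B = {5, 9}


LHS: A ∪ B = {5, 7, 8, 9}
(A ∪ B)' = U \ (A ∪ B) = {1, 2, 3, 4, 6}
A' = {1, 2, 3, 4, 5, 6}, B' = {1, 2, 3, 4, 6, 7, 8}
Claimed RHS: A' ∪ B' = {1, 2, 3, 4, 5, 6, 7, 8}
Identity is INVALID: LHS = {1, 2, 3, 4, 6} but the RHS claimed here equals {1, 2, 3, 4, 5, 6, 7, 8}. The correct form is (A ∪ B)' = A' ∩ B'.

Identity is invalid: (A ∪ B)' = {1, 2, 3, 4, 6} but A' ∪ B' = {1, 2, 3, 4, 5, 6, 7, 8}. The correct De Morgan law is (A ∪ B)' = A' ∩ B'.


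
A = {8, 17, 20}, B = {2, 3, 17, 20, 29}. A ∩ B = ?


A ∩ B = elements in both A and B
A = {8, 17, 20}
B = {2, 3, 17, 20, 29}
A ∩ B = {17, 20}

A ∩ B = {17, 20}


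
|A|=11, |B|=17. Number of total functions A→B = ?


Each of |A| = 11 inputs maps to any of |B| = 17 outputs.
# functions = |B|^|A| = 17^11
= 34271896307633

Number of functions = 34271896307633


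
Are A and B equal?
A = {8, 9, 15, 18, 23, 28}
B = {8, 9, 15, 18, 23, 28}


Two sets are equal iff they have exactly the same elements.
A = {8, 9, 15, 18, 23, 28}
B = {8, 9, 15, 18, 23, 28}
Same elements → A = B

Yes, A = B


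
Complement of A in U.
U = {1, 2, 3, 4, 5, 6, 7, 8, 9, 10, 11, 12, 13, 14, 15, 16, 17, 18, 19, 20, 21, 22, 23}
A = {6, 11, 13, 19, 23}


Aᶜ = U \ A = elements in U but not in A
U = {1, 2, 3, 4, 5, 6, 7, 8, 9, 10, 11, 12, 13, 14, 15, 16, 17, 18, 19, 20, 21, 22, 23}
A = {6, 11, 13, 19, 23}
Aᶜ = {1, 2, 3, 4, 5, 7, 8, 9, 10, 12, 14, 15, 16, 17, 18, 20, 21, 22}

Aᶜ = {1, 2, 3, 4, 5, 7, 8, 9, 10, 12, 14, 15, 16, 17, 18, 20, 21, 22}


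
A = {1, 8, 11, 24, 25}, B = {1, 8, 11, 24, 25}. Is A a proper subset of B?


A ⊂ B requires: A ⊆ B AND A ≠ B.
A ⊆ B? Yes
A = B? Yes
A = B, so A is not a PROPER subset.

No, A is not a proper subset of B


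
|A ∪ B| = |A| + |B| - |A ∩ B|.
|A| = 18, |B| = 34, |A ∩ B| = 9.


|A ∪ B| = |A| + |B| - |A ∩ B|
= 18 + 34 - 9
= 43

|A ∪ B| = 43


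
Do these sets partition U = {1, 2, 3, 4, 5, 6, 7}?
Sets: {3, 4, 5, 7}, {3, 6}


A partition requires: (1) non-empty parts, (2) pairwise disjoint, (3) union = U
Parts: {3, 4, 5, 7}, {3, 6}
Union of parts: {3, 4, 5, 6, 7}
U = {1, 2, 3, 4, 5, 6, 7}
All non-empty? True
Pairwise disjoint? False
Covers U? False

No, not a valid partition


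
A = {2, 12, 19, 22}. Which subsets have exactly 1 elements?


|A| = 4, so A has C(4,1) = 4 subsets of size 1.
Enumerate by choosing 1 elements from A at a time:
{2}, {12}, {19}, {22}

1-element subsets (4 total): {2}, {12}, {19}, {22}


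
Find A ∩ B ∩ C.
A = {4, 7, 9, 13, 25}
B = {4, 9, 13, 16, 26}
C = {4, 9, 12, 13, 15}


A ∩ B = {4, 9, 13}
(A ∩ B) ∩ C = {4, 9, 13}

A ∩ B ∩ C = {4, 9, 13}


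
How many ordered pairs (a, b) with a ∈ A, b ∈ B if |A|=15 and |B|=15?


|A × B| = |A| × |B|
= 15 × 15
= 225

|A × B| = 225


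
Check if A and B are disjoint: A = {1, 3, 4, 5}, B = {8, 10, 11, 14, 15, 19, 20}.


Disjoint means A ∩ B = ∅.
A ∩ B = ∅
A ∩ B = ∅, so A and B are disjoint.

Yes, A and B are disjoint


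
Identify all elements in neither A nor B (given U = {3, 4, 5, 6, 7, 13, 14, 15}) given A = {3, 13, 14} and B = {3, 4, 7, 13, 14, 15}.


A = {3, 13, 14}
B = {3, 4, 7, 13, 14, 15}
Region: in neither A nor B (given U = {3, 4, 5, 6, 7, 13, 14, 15})
Elements: {5, 6}

Elements in neither A nor B (given U = {3, 4, 5, 6, 7, 13, 14, 15}): {5, 6}


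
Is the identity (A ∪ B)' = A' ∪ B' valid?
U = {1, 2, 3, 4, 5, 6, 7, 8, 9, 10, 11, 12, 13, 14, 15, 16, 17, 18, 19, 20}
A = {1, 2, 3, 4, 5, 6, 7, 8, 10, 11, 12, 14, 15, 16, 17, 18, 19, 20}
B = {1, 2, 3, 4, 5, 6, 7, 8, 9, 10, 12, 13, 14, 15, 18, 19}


LHS: A ∪ B = {1, 2, 3, 4, 5, 6, 7, 8, 9, 10, 11, 12, 13, 14, 15, 16, 17, 18, 19, 20}
(A ∪ B)' = U \ (A ∪ B) = ∅
A' = {9, 13}, B' = {11, 16, 17, 20}
Claimed RHS: A' ∪ B' = {9, 11, 13, 16, 17, 20}
Identity is INVALID: LHS = ∅ but the RHS claimed here equals {9, 11, 13, 16, 17, 20}. The correct form is (A ∪ B)' = A' ∩ B'.

Identity is invalid: (A ∪ B)' = ∅ but A' ∪ B' = {9, 11, 13, 16, 17, 20}. The correct De Morgan law is (A ∪ B)' = A' ∩ B'.


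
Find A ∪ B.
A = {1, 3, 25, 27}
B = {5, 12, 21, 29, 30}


A ∪ B = all elements in A or B (or both)
A = {1, 3, 25, 27}
B = {5, 12, 21, 29, 30}
A ∪ B = {1, 3, 5, 12, 21, 25, 27, 29, 30}

A ∪ B = {1, 3, 5, 12, 21, 25, 27, 29, 30}


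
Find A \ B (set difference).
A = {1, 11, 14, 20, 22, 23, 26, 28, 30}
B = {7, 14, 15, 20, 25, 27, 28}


A \ B = elements in A but not in B
A = {1, 11, 14, 20, 22, 23, 26, 28, 30}
B = {7, 14, 15, 20, 25, 27, 28}
Remove from A any elements in B
A \ B = {1, 11, 22, 23, 26, 30}

A \ B = {1, 11, 22, 23, 26, 30}


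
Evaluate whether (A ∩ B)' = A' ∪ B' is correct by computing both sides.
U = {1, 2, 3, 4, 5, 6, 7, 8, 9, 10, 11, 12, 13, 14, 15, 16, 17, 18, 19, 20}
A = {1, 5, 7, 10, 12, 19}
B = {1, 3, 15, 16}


LHS: A ∩ B = {1}
(A ∩ B)' = U \ (A ∩ B) = {2, 3, 4, 5, 6, 7, 8, 9, 10, 11, 12, 13, 14, 15, 16, 17, 18, 19, 20}
A' = {2, 3, 4, 6, 8, 9, 11, 13, 14, 15, 16, 17, 18, 20}, B' = {2, 4, 5, 6, 7, 8, 9, 10, 11, 12, 13, 14, 17, 18, 19, 20}
Claimed RHS: A' ∪ B' = {2, 3, 4, 5, 6, 7, 8, 9, 10, 11, 12, 13, 14, 15, 16, 17, 18, 19, 20}
Identity is VALID: LHS = RHS = {2, 3, 4, 5, 6, 7, 8, 9, 10, 11, 12, 13, 14, 15, 16, 17, 18, 19, 20} ✓

Identity is valid. (A ∩ B)' = A' ∪ B' = {2, 3, 4, 5, 6, 7, 8, 9, 10, 11, 12, 13, 14, 15, 16, 17, 18, 19, 20}


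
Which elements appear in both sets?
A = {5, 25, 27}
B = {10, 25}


A ∩ B = elements in both A and B
A = {5, 25, 27}
B = {10, 25}
A ∩ B = {25}

A ∩ B = {25}


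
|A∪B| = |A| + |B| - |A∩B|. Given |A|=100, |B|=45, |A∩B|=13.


|A ∪ B| = |A| + |B| - |A ∩ B|
= 100 + 45 - 13
= 132

|A ∪ B| = 132


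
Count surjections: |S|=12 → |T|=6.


n = |S| = 12, k = |T| = 6. Surjections via inclusion-exclusion:
S(n,k) = Σ(-1)^i × C(k,i) × (k-i)^n, i=0 to k
i=0: (-1)^0×C(6,0)×6^12 = 2176782336
i=1: (-1)^1×C(6,1)×5^12 = -1464843750
i=2: (-1)^2×C(6,2)×4^12 = 251658240
i=3: (-1)^3×C(6,3)×3^12 = -10628820
i=4: (-1)^4×C(6,4)×2^12 = 61440
i=5: (-1)^5×C(6,5)×1^12 = -6
i=6: (-1)^6×C(6,6)×0^12 = 0
Total = 953029440

Number of surjections = 953029440


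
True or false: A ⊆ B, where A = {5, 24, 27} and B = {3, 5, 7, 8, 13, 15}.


A ⊆ B means every element of A is in B.
Elements in A not in B: {24, 27}
So A ⊄ B.

No, A ⊄ B


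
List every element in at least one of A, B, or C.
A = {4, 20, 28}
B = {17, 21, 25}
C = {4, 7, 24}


A ∪ B = {4, 17, 20, 21, 25, 28}
(A ∪ B) ∪ C = {4, 7, 17, 20, 21, 24, 25, 28}

A ∪ B ∪ C = {4, 7, 17, 20, 21, 24, 25, 28}


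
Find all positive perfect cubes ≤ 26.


Checking each candidate:
Condition: positive perfect cubes ≤ 26
Result = {1, 8}

{1, 8}


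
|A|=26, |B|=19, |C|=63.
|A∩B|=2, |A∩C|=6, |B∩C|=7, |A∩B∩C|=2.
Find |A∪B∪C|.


|A∪B∪C| = |A|+|B|+|C| - |A∩B|-|A∩C|-|B∩C| + |A∩B∩C|
= 26+19+63 - 2-6-7 + 2
= 108 - 15 + 2
= 95

|A ∪ B ∪ C| = 95


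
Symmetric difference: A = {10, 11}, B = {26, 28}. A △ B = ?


A △ B = (A \ B) ∪ (B \ A) = elements in exactly one of A or B
A \ B = {10, 11}
B \ A = {26, 28}
A △ B = {10, 11, 26, 28}

A △ B = {10, 11, 26, 28}


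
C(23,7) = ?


C(n,k) = n! / (k!(n-k)!)
C(23,7) = 23! / (7!16!)
= 245157

C(23,7) = 245157


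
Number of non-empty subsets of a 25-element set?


Total subsets = 2^n = 2^25 = 33554432
Non-empty subsets exclude the empty set: 2^n - 1
= 33554432 - 1
= 33554431

Number of non-empty subsets = 33554431


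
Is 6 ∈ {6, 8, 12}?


A = {6, 8, 12}
Checking if 6 is in A
6 is in A → True

6 ∈ A


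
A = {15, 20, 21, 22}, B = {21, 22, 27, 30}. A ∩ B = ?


A ∩ B = elements in both A and B
A = {15, 20, 21, 22}
B = {21, 22, 27, 30}
A ∩ B = {21, 22}

A ∩ B = {21, 22}


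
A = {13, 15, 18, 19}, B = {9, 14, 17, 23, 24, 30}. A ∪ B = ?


A ∪ B = all elements in A or B (or both)
A = {13, 15, 18, 19}
B = {9, 14, 17, 23, 24, 30}
A ∪ B = {9, 13, 14, 15, 17, 18, 19, 23, 24, 30}

A ∪ B = {9, 13, 14, 15, 17, 18, 19, 23, 24, 30}


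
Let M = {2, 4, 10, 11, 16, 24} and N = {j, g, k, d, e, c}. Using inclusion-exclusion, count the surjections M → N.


n = |M| = 6, k = |N| = 6. Surjections via inclusion-exclusion:
S(n,k) = Σ(-1)^i × C(k,i) × (k-i)^n, i=0 to k
i=0: (-1)^0×C(6,0)×6^6 = 46656
i=1: (-1)^1×C(6,1)×5^6 = -93750
i=2: (-1)^2×C(6,2)×4^6 = 61440
i=3: (-1)^3×C(6,3)×3^6 = -14580
i=4: (-1)^4×C(6,4)×2^6 = 960
i=5: (-1)^5×C(6,5)×1^6 = -6
i=6: (-1)^6×C(6,6)×0^6 = 0
Total = 720

Number of surjections = 720


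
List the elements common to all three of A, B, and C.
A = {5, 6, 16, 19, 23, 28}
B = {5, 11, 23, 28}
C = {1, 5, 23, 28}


A ∩ B = {5, 23, 28}
(A ∩ B) ∩ C = {5, 23, 28}

A ∩ B ∩ C = {5, 23, 28}


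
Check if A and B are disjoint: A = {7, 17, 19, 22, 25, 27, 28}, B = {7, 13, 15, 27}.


Disjoint means A ∩ B = ∅.
A ∩ B = {7, 27}
A ∩ B ≠ ∅, so A and B are NOT disjoint.

No, A and B are not disjoint (A ∩ B = {7, 27})


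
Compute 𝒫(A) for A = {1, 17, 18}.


|A| = 3, so |P(A)| = 2^3 = 8
Enumerate subsets by cardinality (0 to 3):
∅, {1}, {17}, {18}, {1, 17}, {1, 18}, {17, 18}, {1, 17, 18}

P(A) has 8 subsets: ∅, {1}, {17}, {18}, {1, 17}, {1, 18}, {17, 18}, {1, 17, 18}


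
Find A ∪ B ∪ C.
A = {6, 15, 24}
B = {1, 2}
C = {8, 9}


A ∪ B = {1, 2, 6, 15, 24}
(A ∪ B) ∪ C = {1, 2, 6, 8, 9, 15, 24}

A ∪ B ∪ C = {1, 2, 6, 8, 9, 15, 24}


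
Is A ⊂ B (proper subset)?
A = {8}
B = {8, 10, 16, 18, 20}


A ⊂ B requires: A ⊆ B AND A ≠ B.
A ⊆ B? Yes
A = B? No
A ⊂ B: Yes (A is a proper subset of B)

Yes, A ⊂ B


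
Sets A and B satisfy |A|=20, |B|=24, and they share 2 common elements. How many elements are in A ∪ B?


|A ∪ B| = |A| + |B| - |A ∩ B|
= 20 + 24 - 2
= 42

|A ∪ B| = 42


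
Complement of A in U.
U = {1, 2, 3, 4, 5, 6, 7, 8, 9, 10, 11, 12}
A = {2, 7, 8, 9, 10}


Aᶜ = U \ A = elements in U but not in A
U = {1, 2, 3, 4, 5, 6, 7, 8, 9, 10, 11, 12}
A = {2, 7, 8, 9, 10}
Aᶜ = {1, 3, 4, 5, 6, 11, 12}

Aᶜ = {1, 3, 4, 5, 6, 11, 12}


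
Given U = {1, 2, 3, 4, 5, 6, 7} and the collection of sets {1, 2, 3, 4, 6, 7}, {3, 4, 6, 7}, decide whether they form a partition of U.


A partition requires: (1) non-empty parts, (2) pairwise disjoint, (3) union = U
Parts: {1, 2, 3, 4, 6, 7}, {3, 4, 6, 7}
Union of parts: {1, 2, 3, 4, 6, 7}
U = {1, 2, 3, 4, 5, 6, 7}
All non-empty? True
Pairwise disjoint? False
Covers U? False

No, not a valid partition


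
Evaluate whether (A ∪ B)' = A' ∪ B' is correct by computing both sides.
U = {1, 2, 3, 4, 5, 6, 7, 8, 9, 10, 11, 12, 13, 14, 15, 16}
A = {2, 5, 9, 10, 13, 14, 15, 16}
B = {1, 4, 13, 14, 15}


LHS: A ∪ B = {1, 2, 4, 5, 9, 10, 13, 14, 15, 16}
(A ∪ B)' = U \ (A ∪ B) = {3, 6, 7, 8, 11, 12}
A' = {1, 3, 4, 6, 7, 8, 11, 12}, B' = {2, 3, 5, 6, 7, 8, 9, 10, 11, 12, 16}
Claimed RHS: A' ∪ B' = {1, 2, 3, 4, 5, 6, 7, 8, 9, 10, 11, 12, 16}
Identity is INVALID: LHS = {3, 6, 7, 8, 11, 12} but the RHS claimed here equals {1, 2, 3, 4, 5, 6, 7, 8, 9, 10, 11, 12, 16}. The correct form is (A ∪ B)' = A' ∩ B'.

Identity is invalid: (A ∪ B)' = {3, 6, 7, 8, 11, 12} but A' ∪ B' = {1, 2, 3, 4, 5, 6, 7, 8, 9, 10, 11, 12, 16}. The correct De Morgan law is (A ∪ B)' = A' ∩ B'.


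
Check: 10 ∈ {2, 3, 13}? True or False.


A = {2, 3, 13}
Checking if 10 is in A
10 is not in A → False

10 ∉ A


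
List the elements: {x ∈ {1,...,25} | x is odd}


Checking each candidate:
Condition: odd numbers in {1,...,25}
Result = {1, 3, 5, 7, 9, 11, 13, 15, 17, 19, 21, 23, 25}

{1, 3, 5, 7, 9, 11, 13, 15, 17, 19, 21, 23, 25}


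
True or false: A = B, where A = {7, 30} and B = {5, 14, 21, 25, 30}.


Two sets are equal iff they have exactly the same elements.
A = {7, 30}
B = {5, 14, 21, 25, 30}
Differences: {5, 7, 14, 21, 25}
A ≠ B

No, A ≠ B


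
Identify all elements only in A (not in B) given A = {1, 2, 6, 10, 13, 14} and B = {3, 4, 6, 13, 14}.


A = {1, 2, 6, 10, 13, 14}
B = {3, 4, 6, 13, 14}
Region: only in A (not in B)
Elements: {1, 2, 10}

Elements only in A (not in B): {1, 2, 10}


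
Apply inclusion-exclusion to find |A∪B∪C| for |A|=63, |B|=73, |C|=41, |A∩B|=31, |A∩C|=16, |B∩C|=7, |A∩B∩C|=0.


|A∪B∪C| = |A|+|B|+|C| - |A∩B|-|A∩C|-|B∩C| + |A∩B∩C|
= 63+73+41 - 31-16-7 + 0
= 177 - 54 + 0
= 123

|A ∪ B ∪ C| = 123


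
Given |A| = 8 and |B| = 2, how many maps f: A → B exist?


Each of |A| = 8 inputs maps to any of |B| = 2 outputs.
# functions = |B|^|A| = 2^8
= 256

Number of functions = 256


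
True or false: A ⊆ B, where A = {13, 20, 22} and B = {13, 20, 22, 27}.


A ⊆ B means every element of A is in B.
All elements of A are in B.
So A ⊆ B.

Yes, A ⊆ B


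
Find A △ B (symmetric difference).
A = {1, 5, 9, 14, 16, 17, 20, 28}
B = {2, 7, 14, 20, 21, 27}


A △ B = (A \ B) ∪ (B \ A) = elements in exactly one of A or B
A \ B = {1, 5, 9, 16, 17, 28}
B \ A = {2, 7, 21, 27}
A △ B = {1, 2, 5, 7, 9, 16, 17, 21, 27, 28}

A △ B = {1, 2, 5, 7, 9, 16, 17, 21, 27, 28}


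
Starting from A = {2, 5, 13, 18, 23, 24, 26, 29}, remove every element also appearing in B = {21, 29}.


A \ B = elements in A but not in B
A = {2, 5, 13, 18, 23, 24, 26, 29}
B = {21, 29}
Remove from A any elements in B
A \ B = {2, 5, 13, 18, 23, 24, 26}

A \ B = {2, 5, 13, 18, 23, 24, 26}


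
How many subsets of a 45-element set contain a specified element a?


Subsets of A containing a correspond to subsets of A \ {a}, which has 44 elements.
Count = 2^(n-1) = 2^44
= 17592186044416

Number of subsets containing a = 17592186044416


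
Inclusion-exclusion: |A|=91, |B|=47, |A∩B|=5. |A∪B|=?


|A ∪ B| = |A| + |B| - |A ∩ B|
= 91 + 47 - 5
= 133

|A ∪ B| = 133


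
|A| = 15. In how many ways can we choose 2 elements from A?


C(n,k) = n! / (k!(n-k)!)
C(15,2) = 15! / (2!13!)
= 105

C(15,2) = 105


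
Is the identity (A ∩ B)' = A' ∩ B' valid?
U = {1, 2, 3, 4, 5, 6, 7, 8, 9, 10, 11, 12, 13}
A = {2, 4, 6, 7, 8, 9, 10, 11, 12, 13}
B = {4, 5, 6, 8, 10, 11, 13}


LHS: A ∩ B = {4, 6, 8, 10, 11, 13}
(A ∩ B)' = U \ (A ∩ B) = {1, 2, 3, 5, 7, 9, 12}
A' = {1, 3, 5}, B' = {1, 2, 3, 7, 9, 12}
Claimed RHS: A' ∩ B' = {1, 3}
Identity is INVALID: LHS = {1, 2, 3, 5, 7, 9, 12} but the RHS claimed here equals {1, 3}. The correct form is (A ∩ B)' = A' ∪ B'.

Identity is invalid: (A ∩ B)' = {1, 2, 3, 5, 7, 9, 12} but A' ∩ B' = {1, 3}. The correct De Morgan law is (A ∩ B)' = A' ∪ B'.


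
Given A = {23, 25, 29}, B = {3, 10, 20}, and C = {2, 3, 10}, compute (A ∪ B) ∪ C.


A ∪ B = {3, 10, 20, 23, 25, 29}
(A ∪ B) ∪ C = {2, 3, 10, 20, 23, 25, 29}

A ∪ B ∪ C = {2, 3, 10, 20, 23, 25, 29}


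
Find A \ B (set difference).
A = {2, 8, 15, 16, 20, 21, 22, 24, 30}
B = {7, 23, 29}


A \ B = elements in A but not in B
A = {2, 8, 15, 16, 20, 21, 22, 24, 30}
B = {7, 23, 29}
Remove from A any elements in B
A \ B = {2, 8, 15, 16, 20, 21, 22, 24, 30}

A \ B = {2, 8, 15, 16, 20, 21, 22, 24, 30}


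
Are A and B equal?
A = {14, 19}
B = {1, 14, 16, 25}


Two sets are equal iff they have exactly the same elements.
A = {14, 19}
B = {1, 14, 16, 25}
Differences: {1, 16, 19, 25}
A ≠ B

No, A ≠ B


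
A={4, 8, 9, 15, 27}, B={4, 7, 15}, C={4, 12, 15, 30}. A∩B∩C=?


A ∩ B = {4, 15}
(A ∩ B) ∩ C = {4, 15}

A ∩ B ∩ C = {4, 15}


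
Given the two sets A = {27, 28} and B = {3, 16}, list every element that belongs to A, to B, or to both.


A ∪ B = all elements in A or B (or both)
A = {27, 28}
B = {3, 16}
A ∪ B = {3, 16, 27, 28}

A ∪ B = {3, 16, 27, 28}


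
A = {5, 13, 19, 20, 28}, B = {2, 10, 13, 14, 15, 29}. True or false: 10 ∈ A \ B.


A = {5, 13, 19, 20, 28}, B = {2, 10, 13, 14, 15, 29}
A \ B = elements in A but not in B
A \ B = {5, 19, 20, 28}
Checking if 10 ∈ A \ B
10 is not in A \ B → False

10 ∉ A \ B


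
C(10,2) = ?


C(n,k) = n! / (k!(n-k)!)
C(10,2) = 10! / (2!8!)
= 45

C(10,2) = 45


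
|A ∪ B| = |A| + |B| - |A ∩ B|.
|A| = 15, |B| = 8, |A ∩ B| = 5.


|A ∪ B| = |A| + |B| - |A ∩ B|
= 15 + 8 - 5
= 18

|A ∪ B| = 18


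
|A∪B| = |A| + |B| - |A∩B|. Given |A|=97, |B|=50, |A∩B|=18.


|A ∪ B| = |A| + |B| - |A ∩ B|
= 97 + 50 - 18
= 129

|A ∪ B| = 129


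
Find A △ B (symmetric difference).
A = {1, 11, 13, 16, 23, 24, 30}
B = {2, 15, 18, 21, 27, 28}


A △ B = (A \ B) ∪ (B \ A) = elements in exactly one of A or B
A \ B = {1, 11, 13, 16, 23, 24, 30}
B \ A = {2, 15, 18, 21, 27, 28}
A △ B = {1, 2, 11, 13, 15, 16, 18, 21, 23, 24, 27, 28, 30}

A △ B = {1, 2, 11, 13, 15, 16, 18, 21, 23, 24, 27, 28, 30}


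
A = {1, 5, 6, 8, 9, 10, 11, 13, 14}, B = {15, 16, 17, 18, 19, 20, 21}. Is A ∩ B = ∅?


Disjoint means A ∩ B = ∅.
A ∩ B = ∅
A ∩ B = ∅, so A and B are disjoint.

Yes, A and B are disjoint


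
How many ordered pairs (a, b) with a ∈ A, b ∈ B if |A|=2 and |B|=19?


|A × B| = |A| × |B|
= 2 × 19
= 38

|A × B| = 38


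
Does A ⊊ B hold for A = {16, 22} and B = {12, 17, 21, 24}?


A ⊂ B requires: A ⊆ B AND A ≠ B.
A ⊆ B? No
A ⊄ B, so A is not a proper subset.

No, A is not a proper subset of B


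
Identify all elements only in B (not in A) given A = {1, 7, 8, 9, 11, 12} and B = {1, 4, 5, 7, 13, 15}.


A = {1, 7, 8, 9, 11, 12}
B = {1, 4, 5, 7, 13, 15}
Region: only in B (not in A)
Elements: {4, 5, 13, 15}

Elements only in B (not in A): {4, 5, 13, 15}


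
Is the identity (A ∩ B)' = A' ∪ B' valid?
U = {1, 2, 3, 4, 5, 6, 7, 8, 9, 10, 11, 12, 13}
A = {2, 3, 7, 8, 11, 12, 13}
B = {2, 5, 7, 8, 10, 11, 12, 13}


LHS: A ∩ B = {2, 7, 8, 11, 12, 13}
(A ∩ B)' = U \ (A ∩ B) = {1, 3, 4, 5, 6, 9, 10}
A' = {1, 4, 5, 6, 9, 10}, B' = {1, 3, 4, 6, 9}
Claimed RHS: A' ∪ B' = {1, 3, 4, 5, 6, 9, 10}
Identity is VALID: LHS = RHS = {1, 3, 4, 5, 6, 9, 10} ✓

Identity is valid. (A ∩ B)' = A' ∪ B' = {1, 3, 4, 5, 6, 9, 10}


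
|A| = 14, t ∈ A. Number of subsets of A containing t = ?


Subsets of A containing t correspond to subsets of A \ {t}, which has 13 elements.
Count = 2^(n-1) = 2^13
= 8192

Number of subsets containing t = 8192


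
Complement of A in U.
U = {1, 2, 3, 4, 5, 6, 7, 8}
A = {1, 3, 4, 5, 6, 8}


Aᶜ = U \ A = elements in U but not in A
U = {1, 2, 3, 4, 5, 6, 7, 8}
A = {1, 3, 4, 5, 6, 8}
Aᶜ = {2, 7}

Aᶜ = {2, 7}


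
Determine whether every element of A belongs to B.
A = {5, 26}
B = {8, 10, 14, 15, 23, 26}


A ⊆ B means every element of A is in B.
Elements in A not in B: {5}
So A ⊄ B.

No, A ⊄ B


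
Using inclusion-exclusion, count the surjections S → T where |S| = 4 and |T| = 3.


n = |S| = 4, k = |T| = 3. Surjections via inclusion-exclusion:
S(n,k) = Σ(-1)^i × C(k,i) × (k-i)^n, i=0 to k
i=0: (-1)^0×C(3,0)×3^4 = 81
i=1: (-1)^1×C(3,1)×2^4 = -48
i=2: (-1)^2×C(3,2)×1^4 = 3
i=3: (-1)^3×C(3,3)×0^4 = 0
Total = 36

Number of surjections = 36


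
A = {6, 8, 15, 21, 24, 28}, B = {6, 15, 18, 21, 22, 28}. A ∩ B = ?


A ∩ B = elements in both A and B
A = {6, 8, 15, 21, 24, 28}
B = {6, 15, 18, 21, 22, 28}
A ∩ B = {6, 15, 21, 28}

A ∩ B = {6, 15, 21, 28}


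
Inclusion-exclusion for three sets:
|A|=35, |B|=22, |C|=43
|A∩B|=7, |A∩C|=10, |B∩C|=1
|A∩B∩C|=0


|A∪B∪C| = |A|+|B|+|C| - |A∩B|-|A∩C|-|B∩C| + |A∩B∩C|
= 35+22+43 - 7-10-1 + 0
= 100 - 18 + 0
= 82

|A ∪ B ∪ C| = 82


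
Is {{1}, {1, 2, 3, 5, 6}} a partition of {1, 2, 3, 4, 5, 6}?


A partition requires: (1) non-empty parts, (2) pairwise disjoint, (3) union = U
Parts: {1}, {1, 2, 3, 5, 6}
Union of parts: {1, 2, 3, 5, 6}
U = {1, 2, 3, 4, 5, 6}
All non-empty? True
Pairwise disjoint? False
Covers U? False

No, not a valid partition


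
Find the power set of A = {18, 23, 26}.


|A| = 3, so |P(A)| = 2^3 = 8
Enumerate subsets by cardinality (0 to 3):
∅, {18}, {23}, {26}, {18, 23}, {18, 26}, {23, 26}, {18, 23, 26}

P(A) has 8 subsets: ∅, {18}, {23}, {26}, {18, 23}, {18, 26}, {23, 26}, {18, 23, 26}


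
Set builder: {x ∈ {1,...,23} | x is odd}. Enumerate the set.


Checking each candidate:
Condition: odd numbers in {1,...,23}
Result = {1, 3, 5, 7, 9, 11, 13, 15, 17, 19, 21, 23}

{1, 3, 5, 7, 9, 11, 13, 15, 17, 19, 21, 23}


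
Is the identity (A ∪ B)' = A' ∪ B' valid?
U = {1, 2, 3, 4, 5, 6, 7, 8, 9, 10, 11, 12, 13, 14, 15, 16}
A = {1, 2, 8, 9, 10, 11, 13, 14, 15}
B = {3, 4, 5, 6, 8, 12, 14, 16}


LHS: A ∪ B = {1, 2, 3, 4, 5, 6, 8, 9, 10, 11, 12, 13, 14, 15, 16}
(A ∪ B)' = U \ (A ∪ B) = {7}
A' = {3, 4, 5, 6, 7, 12, 16}, B' = {1, 2, 7, 9, 10, 11, 13, 15}
Claimed RHS: A' ∪ B' = {1, 2, 3, 4, 5, 6, 7, 9, 10, 11, 12, 13, 15, 16}
Identity is INVALID: LHS = {7} but the RHS claimed here equals {1, 2, 3, 4, 5, 6, 7, 9, 10, 11, 12, 13, 15, 16}. The correct form is (A ∪ B)' = A' ∩ B'.

Identity is invalid: (A ∪ B)' = {7} but A' ∪ B' = {1, 2, 3, 4, 5, 6, 7, 9, 10, 11, 12, 13, 15, 16}. The correct De Morgan law is (A ∪ B)' = A' ∩ B'.


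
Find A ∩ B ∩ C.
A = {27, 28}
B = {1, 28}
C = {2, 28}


A ∩ B = {28}
(A ∩ B) ∩ C = {28}

A ∩ B ∩ C = {28}


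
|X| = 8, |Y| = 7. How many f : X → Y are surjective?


n = |X| = 8, k = |Y| = 7. Surjections via inclusion-exclusion:
S(n,k) = Σ(-1)^i × C(k,i) × (k-i)^n, i=0 to k
i=0: (-1)^0×C(7,0)×7^8 = 5764801
i=1: (-1)^1×C(7,1)×6^8 = -11757312
i=2: (-1)^2×C(7,2)×5^8 = 8203125
i=3: (-1)^3×C(7,3)×4^8 = -2293760
i=4: (-1)^4×C(7,4)×3^8 = 229635
i=5: (-1)^5×C(7,5)×2^8 = -5376
i=6: (-1)^6×C(7,6)×1^8 = 7
i=7: (-1)^7×C(7,7)×0^8 = 0
Total = 141120

Number of surjections = 141120


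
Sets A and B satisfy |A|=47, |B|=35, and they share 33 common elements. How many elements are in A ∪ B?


|A ∪ B| = |A| + |B| - |A ∩ B|
= 47 + 35 - 33
= 49

|A ∪ B| = 49


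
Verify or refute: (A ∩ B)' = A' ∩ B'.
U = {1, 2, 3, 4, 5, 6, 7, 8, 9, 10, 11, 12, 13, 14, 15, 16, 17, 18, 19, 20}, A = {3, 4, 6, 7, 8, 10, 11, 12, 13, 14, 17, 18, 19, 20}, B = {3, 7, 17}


LHS: A ∩ B = {3, 7, 17}
(A ∩ B)' = U \ (A ∩ B) = {1, 2, 4, 5, 6, 8, 9, 10, 11, 12, 13, 14, 15, 16, 18, 19, 20}
A' = {1, 2, 5, 9, 15, 16}, B' = {1, 2, 4, 5, 6, 8, 9, 10, 11, 12, 13, 14, 15, 16, 18, 19, 20}
Claimed RHS: A' ∩ B' = {1, 2, 5, 9, 15, 16}
Identity is INVALID: LHS = {1, 2, 4, 5, 6, 8, 9, 10, 11, 12, 13, 14, 15, 16, 18, 19, 20} but the RHS claimed here equals {1, 2, 5, 9, 15, 16}. The correct form is (A ∩ B)' = A' ∪ B'.

Identity is invalid: (A ∩ B)' = {1, 2, 4, 5, 6, 8, 9, 10, 11, 12, 13, 14, 15, 16, 18, 19, 20} but A' ∩ B' = {1, 2, 5, 9, 15, 16}. The correct De Morgan law is (A ∩ B)' = A' ∪ B'.


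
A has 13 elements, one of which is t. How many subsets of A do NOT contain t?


Subsets of A avoiding t are subsets of A \ {t}, which has 12 elements.
Count = 2^(n-1) = 2^12
= 4096

Number of subsets avoiding t = 4096


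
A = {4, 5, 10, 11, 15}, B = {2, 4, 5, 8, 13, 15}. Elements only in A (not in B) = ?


A = {4, 5, 10, 11, 15}
B = {2, 4, 5, 8, 13, 15}
Region: only in A (not in B)
Elements: {10, 11}

Elements only in A (not in B): {10, 11}


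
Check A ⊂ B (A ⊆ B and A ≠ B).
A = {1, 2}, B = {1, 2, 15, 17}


A ⊂ B requires: A ⊆ B AND A ≠ B.
A ⊆ B? Yes
A = B? No
A ⊂ B: Yes (A is a proper subset of B)

Yes, A ⊂ B


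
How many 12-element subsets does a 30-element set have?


C(n,k) = n! / (k!(n-k)!)
C(30,12) = 30! / (12!18!)
= 86493225

C(30,12) = 86493225


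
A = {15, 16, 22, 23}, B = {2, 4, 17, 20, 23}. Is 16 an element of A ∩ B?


A = {15, 16, 22, 23}, B = {2, 4, 17, 20, 23}
A ∩ B = elements in both A and B
A ∩ B = {23}
Checking if 16 ∈ A ∩ B
16 is not in A ∩ B → False

16 ∉ A ∩ B


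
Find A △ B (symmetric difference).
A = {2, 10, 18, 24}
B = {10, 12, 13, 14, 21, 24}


A △ B = (A \ B) ∪ (B \ A) = elements in exactly one of A or B
A \ B = {2, 18}
B \ A = {12, 13, 14, 21}
A △ B = {2, 12, 13, 14, 18, 21}

A △ B = {2, 12, 13, 14, 18, 21}


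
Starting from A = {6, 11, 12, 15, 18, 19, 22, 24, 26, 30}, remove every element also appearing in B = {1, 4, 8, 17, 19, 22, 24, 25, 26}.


A \ B = elements in A but not in B
A = {6, 11, 12, 15, 18, 19, 22, 24, 26, 30}
B = {1, 4, 8, 17, 19, 22, 24, 25, 26}
Remove from A any elements in B
A \ B = {6, 11, 12, 15, 18, 30}

A \ B = {6, 11, 12, 15, 18, 30}


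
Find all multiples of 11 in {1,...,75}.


Checking each candidate:
Condition: multiples of 11 in {1,...,75}
Result = {11, 22, 33, 44, 55, 66}

{11, 22, 33, 44, 55, 66}


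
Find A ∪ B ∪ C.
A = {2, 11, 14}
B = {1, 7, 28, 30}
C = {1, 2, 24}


A ∪ B = {1, 2, 7, 11, 14, 28, 30}
(A ∪ B) ∪ C = {1, 2, 7, 11, 14, 24, 28, 30}

A ∪ B ∪ C = {1, 2, 7, 11, 14, 24, 28, 30}


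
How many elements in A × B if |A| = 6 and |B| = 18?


|A × B| = |A| × |B|
= 6 × 18
= 108

|A × B| = 108


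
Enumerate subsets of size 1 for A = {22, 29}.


|A| = 2, so A has C(2,1) = 2 subsets of size 1.
Enumerate by choosing 1 elements from A at a time:
{22}, {29}

1-element subsets (2 total): {22}, {29}


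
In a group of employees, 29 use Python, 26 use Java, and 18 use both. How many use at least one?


|A ∪ B| = |A| + |B| - |A ∩ B|
= 29 + 26 - 18
= 37

|A ∪ B| = 37


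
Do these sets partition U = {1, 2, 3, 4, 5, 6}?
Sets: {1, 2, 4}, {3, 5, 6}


A partition requires: (1) non-empty parts, (2) pairwise disjoint, (3) union = U
Parts: {1, 2, 4}, {3, 5, 6}
Union of parts: {1, 2, 3, 4, 5, 6}
U = {1, 2, 3, 4, 5, 6}
All non-empty? True
Pairwise disjoint? True
Covers U? True

Yes, valid partition


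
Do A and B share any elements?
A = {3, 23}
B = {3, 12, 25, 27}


Disjoint means A ∩ B = ∅.
A ∩ B = {3}
A ∩ B ≠ ∅, so A and B are NOT disjoint.

Yes — A and B share the element(s) of A ∩ B = {3}, so they are not disjoint


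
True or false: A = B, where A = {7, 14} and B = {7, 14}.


Two sets are equal iff they have exactly the same elements.
A = {7, 14}
B = {7, 14}
Same elements → A = B

Yes, A = B


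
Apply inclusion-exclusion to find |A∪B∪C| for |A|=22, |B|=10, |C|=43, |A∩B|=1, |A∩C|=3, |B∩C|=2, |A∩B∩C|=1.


|A∪B∪C| = |A|+|B|+|C| - |A∩B|-|A∩C|-|B∩C| + |A∩B∩C|
= 22+10+43 - 1-3-2 + 1
= 75 - 6 + 1
= 70

|A ∪ B ∪ C| = 70


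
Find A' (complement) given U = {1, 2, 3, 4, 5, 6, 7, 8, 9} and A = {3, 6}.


Aᶜ = U \ A = elements in U but not in A
U = {1, 2, 3, 4, 5, 6, 7, 8, 9}
A = {3, 6}
Aᶜ = {1, 2, 4, 5, 7, 8, 9}

Aᶜ = {1, 2, 4, 5, 7, 8, 9}


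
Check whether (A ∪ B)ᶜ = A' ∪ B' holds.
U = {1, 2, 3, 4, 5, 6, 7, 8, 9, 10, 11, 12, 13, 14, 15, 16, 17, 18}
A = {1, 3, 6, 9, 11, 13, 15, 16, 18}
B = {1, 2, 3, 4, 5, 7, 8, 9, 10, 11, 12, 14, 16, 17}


LHS: A ∪ B = {1, 2, 3, 4, 5, 6, 7, 8, 9, 10, 11, 12, 13, 14, 15, 16, 17, 18}
(A ∪ B)' = U \ (A ∪ B) = ∅
A' = {2, 4, 5, 7, 8, 10, 12, 14, 17}, B' = {6, 13, 15, 18}
Claimed RHS: A' ∪ B' = {2, 4, 5, 6, 7, 8, 10, 12, 13, 14, 15, 17, 18}
Identity is INVALID: LHS = ∅ but the RHS claimed here equals {2, 4, 5, 6, 7, 8, 10, 12, 13, 14, 15, 17, 18}. The correct form is (A ∪ B)' = A' ∩ B'.

Identity is invalid: (A ∪ B)' = ∅ but A' ∪ B' = {2, 4, 5, 6, 7, 8, 10, 12, 13, 14, 15, 17, 18}. The correct De Morgan law is (A ∪ B)' = A' ∩ B'.


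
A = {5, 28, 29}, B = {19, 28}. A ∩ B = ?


A ∩ B = elements in both A and B
A = {5, 28, 29}
B = {19, 28}
A ∩ B = {28}

A ∩ B = {28}


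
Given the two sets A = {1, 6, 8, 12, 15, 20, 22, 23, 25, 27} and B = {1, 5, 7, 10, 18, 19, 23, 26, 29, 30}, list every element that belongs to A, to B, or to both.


A ∪ B = all elements in A or B (or both)
A = {1, 6, 8, 12, 15, 20, 22, 23, 25, 27}
B = {1, 5, 7, 10, 18, 19, 23, 26, 29, 30}
A ∪ B = {1, 5, 6, 7, 8, 10, 12, 15, 18, 19, 20, 22, 23, 25, 26, 27, 29, 30}

A ∪ B = {1, 5, 6, 7, 8, 10, 12, 15, 18, 19, 20, 22, 23, 25, 26, 27, 29, 30}


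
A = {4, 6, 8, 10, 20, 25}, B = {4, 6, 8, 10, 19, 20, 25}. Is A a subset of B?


A ⊆ B means every element of A is in B.
All elements of A are in B.
So A ⊆ B.

Yes, A ⊆ B


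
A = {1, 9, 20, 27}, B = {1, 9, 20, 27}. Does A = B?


Two sets are equal iff they have exactly the same elements.
A = {1, 9, 20, 27}
B = {1, 9, 20, 27}
Same elements → A = B

Yes, A = B


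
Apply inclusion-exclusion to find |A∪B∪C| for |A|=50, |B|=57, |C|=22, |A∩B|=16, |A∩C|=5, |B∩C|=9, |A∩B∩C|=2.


|A∪B∪C| = |A|+|B|+|C| - |A∩B|-|A∩C|-|B∩C| + |A∩B∩C|
= 50+57+22 - 16-5-9 + 2
= 129 - 30 + 2
= 101

|A ∪ B ∪ C| = 101


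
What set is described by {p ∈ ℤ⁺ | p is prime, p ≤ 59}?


Checking each candidate:
Condition: primes ≤ 59
Result = {2, 3, 5, 7, 11, 13, 17, 19, 23, 29, 31, 37, 41, 43, 47, 53, 59}

{2, 3, 5, 7, 11, 13, 17, 19, 23, 29, 31, 37, 41, 43, 47, 53, 59}


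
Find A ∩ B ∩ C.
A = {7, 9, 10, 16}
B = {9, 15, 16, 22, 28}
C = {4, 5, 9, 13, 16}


A ∩ B = {9, 16}
(A ∩ B) ∩ C = {9, 16}

A ∩ B ∩ C = {9, 16}


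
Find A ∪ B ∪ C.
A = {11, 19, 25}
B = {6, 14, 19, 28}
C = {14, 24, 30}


A ∪ B = {6, 11, 14, 19, 25, 28}
(A ∪ B) ∪ C = {6, 11, 14, 19, 24, 25, 28, 30}

A ∪ B ∪ C = {6, 11, 14, 19, 24, 25, 28, 30}


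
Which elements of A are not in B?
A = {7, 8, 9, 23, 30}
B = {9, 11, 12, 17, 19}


A \ B = elements in A but not in B
A = {7, 8, 9, 23, 30}
B = {9, 11, 12, 17, 19}
Remove from A any elements in B
A \ B = {7, 8, 23, 30}

A \ B = {7, 8, 23, 30}


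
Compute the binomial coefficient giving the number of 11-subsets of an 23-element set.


C(n,k) = n! / (k!(n-k)!)
C(23,11) = 23! / (11!12!)
= 1352078

C(23,11) = 1352078


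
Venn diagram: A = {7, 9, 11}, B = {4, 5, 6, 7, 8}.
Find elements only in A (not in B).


A = {7, 9, 11}
B = {4, 5, 6, 7, 8}
Region: only in A (not in B)
Elements: {9, 11}

Elements only in A (not in B): {9, 11}


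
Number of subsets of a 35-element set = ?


Number of subsets = 2^n
= 2^35
= 34359738368

|P(A)| = 34359738368


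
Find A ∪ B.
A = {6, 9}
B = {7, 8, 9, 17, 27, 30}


A ∪ B = all elements in A or B (or both)
A = {6, 9}
B = {7, 8, 9, 17, 27, 30}
A ∪ B = {6, 7, 8, 9, 17, 27, 30}

A ∪ B = {6, 7, 8, 9, 17, 27, 30}


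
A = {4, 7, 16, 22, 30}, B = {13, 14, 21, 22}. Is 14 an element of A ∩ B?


A = {4, 7, 16, 22, 30}, B = {13, 14, 21, 22}
A ∩ B = elements in both A and B
A ∩ B = {22}
Checking if 14 ∈ A ∩ B
14 is not in A ∩ B → False

14 ∉ A ∩ B


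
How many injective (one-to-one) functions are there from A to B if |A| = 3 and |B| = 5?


An injection sends each of |A| = 3 inputs to a distinct output in B.
# injections = |B|·(|B|-1)·…·(|B|-|A|+1) = 5! / (5 - 3)!
= 5 × 4 × 3
= 60

Number of injections = 60


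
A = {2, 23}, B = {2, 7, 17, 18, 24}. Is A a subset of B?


A ⊆ B means every element of A is in B.
Elements in A not in B: {23}
So A ⊄ B.

No, A ⊄ B


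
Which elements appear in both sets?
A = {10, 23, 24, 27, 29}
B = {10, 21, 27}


A ∩ B = elements in both A and B
A = {10, 23, 24, 27, 29}
B = {10, 21, 27}
A ∩ B = {10, 27}

A ∩ B = {10, 27}


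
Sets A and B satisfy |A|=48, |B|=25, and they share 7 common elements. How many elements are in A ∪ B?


|A ∪ B| = |A| + |B| - |A ∩ B|
= 48 + 25 - 7
= 66

|A ∪ B| = 66


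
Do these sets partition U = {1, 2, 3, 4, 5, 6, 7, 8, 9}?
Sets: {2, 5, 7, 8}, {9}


A partition requires: (1) non-empty parts, (2) pairwise disjoint, (3) union = U
Parts: {2, 5, 7, 8}, {9}
Union of parts: {2, 5, 7, 8, 9}
U = {1, 2, 3, 4, 5, 6, 7, 8, 9}
All non-empty? True
Pairwise disjoint? True
Covers U? False

No, not a valid partition


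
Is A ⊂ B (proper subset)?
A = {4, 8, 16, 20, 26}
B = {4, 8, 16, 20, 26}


A ⊂ B requires: A ⊆ B AND A ≠ B.
A ⊆ B? Yes
A = B? Yes
A = B, so A is not a PROPER subset.

No, A is not a proper subset of B


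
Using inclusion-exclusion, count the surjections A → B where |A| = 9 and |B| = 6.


n = |A| = 9, k = |B| = 6. Surjections via inclusion-exclusion:
S(n,k) = Σ(-1)^i × C(k,i) × (k-i)^n, i=0 to k
i=0: (-1)^0×C(6,0)×6^9 = 10077696
i=1: (-1)^1×C(6,1)×5^9 = -11718750
i=2: (-1)^2×C(6,2)×4^9 = 3932160
i=3: (-1)^3×C(6,3)×3^9 = -393660
i=4: (-1)^4×C(6,4)×2^9 = 7680
i=5: (-1)^5×C(6,5)×1^9 = -6
i=6: (-1)^6×C(6,6)×0^9 = 0
Total = 1905120

Number of surjections = 1905120


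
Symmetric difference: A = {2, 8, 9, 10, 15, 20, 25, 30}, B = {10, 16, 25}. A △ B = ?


A △ B = (A \ B) ∪ (B \ A) = elements in exactly one of A or B
A \ B = {2, 8, 9, 15, 20, 30}
B \ A = {16}
A △ B = {2, 8, 9, 15, 16, 20, 30}

A △ B = {2, 8, 9, 15, 16, 20, 30}


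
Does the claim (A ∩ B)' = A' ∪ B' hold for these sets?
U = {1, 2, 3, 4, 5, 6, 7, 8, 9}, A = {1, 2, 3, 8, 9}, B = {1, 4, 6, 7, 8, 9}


LHS: A ∩ B = {1, 8, 9}
(A ∩ B)' = U \ (A ∩ B) = {2, 3, 4, 5, 6, 7}
A' = {4, 5, 6, 7}, B' = {2, 3, 5}
Claimed RHS: A' ∪ B' = {2, 3, 4, 5, 6, 7}
Identity is VALID: LHS = RHS = {2, 3, 4, 5, 6, 7} ✓

Identity is valid. (A ∩ B)' = A' ∪ B' = {2, 3, 4, 5, 6, 7}


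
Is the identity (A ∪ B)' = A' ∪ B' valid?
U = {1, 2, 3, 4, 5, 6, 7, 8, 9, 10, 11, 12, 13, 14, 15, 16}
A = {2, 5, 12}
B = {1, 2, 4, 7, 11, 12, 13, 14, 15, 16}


LHS: A ∪ B = {1, 2, 4, 5, 7, 11, 12, 13, 14, 15, 16}
(A ∪ B)' = U \ (A ∪ B) = {3, 6, 8, 9, 10}
A' = {1, 3, 4, 6, 7, 8, 9, 10, 11, 13, 14, 15, 16}, B' = {3, 5, 6, 8, 9, 10}
Claimed RHS: A' ∪ B' = {1, 3, 4, 5, 6, 7, 8, 9, 10, 11, 13, 14, 15, 16}
Identity is INVALID: LHS = {3, 6, 8, 9, 10} but the RHS claimed here equals {1, 3, 4, 5, 6, 7, 8, 9, 10, 11, 13, 14, 15, 16}. The correct form is (A ∪ B)' = A' ∩ B'.

Identity is invalid: (A ∪ B)' = {3, 6, 8, 9, 10} but A' ∪ B' = {1, 3, 4, 5, 6, 7, 8, 9, 10, 11, 13, 14, 15, 16}. The correct De Morgan law is (A ∪ B)' = A' ∩ B'.


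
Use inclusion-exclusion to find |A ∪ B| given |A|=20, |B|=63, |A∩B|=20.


|A ∪ B| = |A| + |B| - |A ∩ B|
= 20 + 63 - 20
= 63

|A ∪ B| = 63


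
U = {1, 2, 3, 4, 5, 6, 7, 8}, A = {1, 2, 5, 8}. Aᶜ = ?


Aᶜ = U \ A = elements in U but not in A
U = {1, 2, 3, 4, 5, 6, 7, 8}
A = {1, 2, 5, 8}
Aᶜ = {3, 4, 6, 7}

Aᶜ = {3, 4, 6, 7}


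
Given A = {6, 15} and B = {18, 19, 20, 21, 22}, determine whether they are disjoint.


Disjoint means A ∩ B = ∅.
A ∩ B = ∅
A ∩ B = ∅, so A and B are disjoint.

Yes, A and B are disjoint


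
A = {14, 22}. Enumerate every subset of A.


|A| = 2, so |P(A)| = 2^2 = 4
Enumerate subsets by cardinality (0 to 2):
∅, {14}, {22}, {14, 22}

P(A) has 4 subsets: ∅, {14}, {22}, {14, 22}


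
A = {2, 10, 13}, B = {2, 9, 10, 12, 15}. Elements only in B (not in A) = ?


A = {2, 10, 13}
B = {2, 9, 10, 12, 15}
Region: only in B (not in A)
Elements: {9, 12, 15}

Elements only in B (not in A): {9, 12, 15}


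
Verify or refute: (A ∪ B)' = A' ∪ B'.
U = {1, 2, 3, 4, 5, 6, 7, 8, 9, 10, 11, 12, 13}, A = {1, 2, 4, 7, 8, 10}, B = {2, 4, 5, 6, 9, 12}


LHS: A ∪ B = {1, 2, 4, 5, 6, 7, 8, 9, 10, 12}
(A ∪ B)' = U \ (A ∪ B) = {3, 11, 13}
A' = {3, 5, 6, 9, 11, 12, 13}, B' = {1, 3, 7, 8, 10, 11, 13}
Claimed RHS: A' ∪ B' = {1, 3, 5, 6, 7, 8, 9, 10, 11, 12, 13}
Identity is INVALID: LHS = {3, 11, 13} but the RHS claimed here equals {1, 3, 5, 6, 7, 8, 9, 10, 11, 12, 13}. The correct form is (A ∪ B)' = A' ∩ B'.

Identity is invalid: (A ∪ B)' = {3, 11, 13} but A' ∪ B' = {1, 3, 5, 6, 7, 8, 9, 10, 11, 12, 13}. The correct De Morgan law is (A ∪ B)' = A' ∩ B'.


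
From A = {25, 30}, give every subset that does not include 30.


A subset of A that omits 30 is a subset of A \ {30}, so there are 2^(n-1) = 2^1 = 2 of them.
Subsets excluding 30: ∅, {25}

Subsets excluding 30 (2 total): ∅, {25}


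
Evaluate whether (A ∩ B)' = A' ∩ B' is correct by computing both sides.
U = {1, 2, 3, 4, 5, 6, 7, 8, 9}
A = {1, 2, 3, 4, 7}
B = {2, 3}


LHS: A ∩ B = {2, 3}
(A ∩ B)' = U \ (A ∩ B) = {1, 4, 5, 6, 7, 8, 9}
A' = {5, 6, 8, 9}, B' = {1, 4, 5, 6, 7, 8, 9}
Claimed RHS: A' ∩ B' = {5, 6, 8, 9}
Identity is INVALID: LHS = {1, 4, 5, 6, 7, 8, 9} but the RHS claimed here equals {5, 6, 8, 9}. The correct form is (A ∩ B)' = A' ∪ B'.

Identity is invalid: (A ∩ B)' = {1, 4, 5, 6, 7, 8, 9} but A' ∩ B' = {5, 6, 8, 9}. The correct De Morgan law is (A ∩ B)' = A' ∪ B'.


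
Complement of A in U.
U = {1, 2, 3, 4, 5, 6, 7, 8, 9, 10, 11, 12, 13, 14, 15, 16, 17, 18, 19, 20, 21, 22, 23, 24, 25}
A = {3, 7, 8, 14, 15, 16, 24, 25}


Aᶜ = U \ A = elements in U but not in A
U = {1, 2, 3, 4, 5, 6, 7, 8, 9, 10, 11, 12, 13, 14, 15, 16, 17, 18, 19, 20, 21, 22, 23, 24, 25}
A = {3, 7, 8, 14, 15, 16, 24, 25}
Aᶜ = {1, 2, 4, 5, 6, 9, 10, 11, 12, 13, 17, 18, 19, 20, 21, 22, 23}

Aᶜ = {1, 2, 4, 5, 6, 9, 10, 11, 12, 13, 17, 18, 19, 20, 21, 22, 23}
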